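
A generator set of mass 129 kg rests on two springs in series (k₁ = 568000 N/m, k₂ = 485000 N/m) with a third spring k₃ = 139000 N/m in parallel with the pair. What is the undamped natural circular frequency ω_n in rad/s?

55.7 rad/s

Series pair: k_s = k₁k₂/(k₁+k₂) = (568000)(485000)/(568000 + 485000) = 261600 N/m. In parallel with k₃: k_eq = 261600 + 139000 = 400600 N/m.
ω_n = √(k_eq/m) = √(400600/129) = √3106 = 55.73 rad/s.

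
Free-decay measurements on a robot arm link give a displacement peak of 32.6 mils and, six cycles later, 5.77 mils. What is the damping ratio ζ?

0.0459

Logarithmic decrement δ = (1/n)·ln(x₀/x_n) = (1/6)·ln(32.6/5.77) = (1/6)·ln(5.650) = 0.2886.
ζ = δ/√(4π² + δ²) = 0.2886/√(39.48 + 0.0833) = 0.2886/6.290 = 0.04588.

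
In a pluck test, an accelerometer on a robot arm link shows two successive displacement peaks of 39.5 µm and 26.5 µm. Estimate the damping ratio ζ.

0.0634

Logarithmic decrement δ = (1/n)·ln(x₀/x_n) = (1/1)·ln(39.5/26.5) = (1/1)·ln(1.491) = 0.3992.
ζ = δ/√(4π² + δ²) = 0.3992/√(39.48 + 0.159) = 0.3992/6.296 = 0.06340.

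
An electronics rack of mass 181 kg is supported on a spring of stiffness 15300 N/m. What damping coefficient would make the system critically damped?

3330 N·s/m

c_c = 2√(k·m) = 2√(15300 × 181) = 2 × 1664 = 3328 N·s/m.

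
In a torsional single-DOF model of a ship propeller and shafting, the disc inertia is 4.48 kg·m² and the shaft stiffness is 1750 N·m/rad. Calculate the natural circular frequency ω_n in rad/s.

19.8 rad/s

ω_n = √(k_t/J) = √(1750/4.48) = √390.6 = 19.76 rad/s.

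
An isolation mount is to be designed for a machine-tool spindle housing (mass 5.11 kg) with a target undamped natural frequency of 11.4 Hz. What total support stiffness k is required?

26200 N/m

ω_n = 2πf_n = 2π × 11.4 = 71.63 rad/s.
k = m·ω_n² = 5.11 × 71.63² = 5.11 × 5131 = 26220 N/m.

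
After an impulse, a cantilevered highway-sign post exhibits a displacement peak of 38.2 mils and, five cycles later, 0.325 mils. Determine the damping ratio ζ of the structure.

0.150

Logarithmic decrement δ = (1/n)·ln(x₀/x_n) = (1/5)·ln(38.2/0.325) = (1/5)·ln(117.5) = 0.9534.
ζ = δ/√(4π² + δ²) = 0.9534/√(39.48 + 0.909) = 0.9534/6.355 = 0.1500.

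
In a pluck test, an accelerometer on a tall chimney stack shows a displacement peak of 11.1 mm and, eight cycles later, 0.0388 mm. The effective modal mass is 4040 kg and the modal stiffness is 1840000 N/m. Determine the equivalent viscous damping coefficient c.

19300 N·s/m

Logarithmic decrement δ = (1/n)·ln(x₀/x_n) = (1/8)·ln(11.1/0.0388) = (1/8)·ln(286.1) = 0.7070.
ζ = δ/√(4π² + δ²) = 0.7070/√(39.48 + 0.500) = 0.7070/6.323 = 0.1118.
c = ζ · 2√(km) = 0.1118 × 2√(1840000 × 4040) = 0.1118 × 172400 = 19280 N·s/m.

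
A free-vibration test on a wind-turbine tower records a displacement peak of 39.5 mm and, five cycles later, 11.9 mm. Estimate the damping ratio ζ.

0.0382

Logarithmic decrement δ = (1/n)·ln(x₀/x_n) = (1/5)·ln(39.5/11.9) = (1/5)·ln(3.319) = 0.2400.
ζ = δ/√(4π² + δ²) = 0.2400/√(39.48 + 0.0576) = 0.2400/6.288 = 0.03816.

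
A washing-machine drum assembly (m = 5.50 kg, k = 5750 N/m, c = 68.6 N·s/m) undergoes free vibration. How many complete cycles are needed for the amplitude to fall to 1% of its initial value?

4 cycles

ζ = c/(2√(km)) = 68.6/(2√(5750 × 5.50)) = 68.6/355.7 = 0.1929.
Logarithmic decrement δ = 2πζ/√(1 − ζ²) = 2π × 0.1929/√(1 − 0.0372) = 1.235.
x_n/x₀ = e^(−nδ) ≤ 0.01; take ln: n ≥ ln(1/0.01)/δ = 4.605/1.235 = 3.729.
So 4 complete cycles are required.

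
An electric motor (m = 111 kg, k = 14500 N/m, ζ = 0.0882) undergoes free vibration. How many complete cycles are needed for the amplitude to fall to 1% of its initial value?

9 cycles

Logarithmic decrement δ = 2πζ/√(1 − ζ²) = 2π × 0.08820/√(1 − 0.00778) = 0.5563.
x_n/x₀ = e^(−nδ) ≤ 0.01; take ln: n ≥ ln(1/0.01)/δ = 4.605/0.5563 = 8.278.
So 9 complete cycles are required.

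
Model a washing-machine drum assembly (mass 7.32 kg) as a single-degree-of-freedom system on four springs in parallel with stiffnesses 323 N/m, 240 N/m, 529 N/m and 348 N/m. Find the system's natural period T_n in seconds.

0.448 s

Parallel springs add: k_eq = 323 + 240 + 529 + 348 = 1440 N/m.
ω_n = √(k_eq/m) = √(1440/7.32) = √196.7 = 14.03 rad/s.
T_n = 2π/ω_n = 6.283/14.03 = 0.4480 s.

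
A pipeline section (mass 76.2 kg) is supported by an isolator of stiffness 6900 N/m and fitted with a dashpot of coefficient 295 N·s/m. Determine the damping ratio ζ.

ω_n = √(k/m) = √(6900/76.2) = 9.516 rad/s.
Critical damping c_c = 2√(k·m) = 2√(6900 × 76.2) = 1450 N·s/m, so ζ = c/c_c = 295/1450 = 0.2034.

0.203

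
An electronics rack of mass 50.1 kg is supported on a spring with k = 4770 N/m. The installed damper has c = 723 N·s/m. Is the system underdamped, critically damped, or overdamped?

underdamped

c_c = 2√(k·m) = 977.7 N·s/m; ζ = c/c_c = 723/977.7 = 0.739.
Since ζ < 1 the system is underdamped.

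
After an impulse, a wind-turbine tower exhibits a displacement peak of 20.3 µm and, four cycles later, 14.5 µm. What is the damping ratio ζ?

0.0134

Logarithmic decrement δ = (1/n)·ln(x₀/x_n) = (1/4)·ln(20.3/14.5) = (1/4)·ln(1.400) = 0.08412.
ζ = δ/√(4π² + δ²) = 0.08412/√(39.48 + 0.00708) = 0.08412/6.284 = 0.01339.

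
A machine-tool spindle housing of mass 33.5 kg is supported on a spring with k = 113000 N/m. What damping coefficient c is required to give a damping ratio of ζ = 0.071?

c_c = 2√(k·m) = 2√(113000 × 33.5) = 3891 N·s/m.
c = ζ·c_c = 0.071 × 3891 = 276.3 N·s/m.

276 N·s/m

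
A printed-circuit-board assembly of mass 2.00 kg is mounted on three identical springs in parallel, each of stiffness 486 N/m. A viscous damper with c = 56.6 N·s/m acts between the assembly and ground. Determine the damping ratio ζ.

Parallel springs add: k_eq = 3 × 486 = 1458 N/m.
ω_n = √(k_eq/m) = √(1458/2.00) = 27.00 rad/s.
Critical damping c_c = 2√(k_eq·m) = 2√(1458 × 2.00) = 108.0 N·s/m, so ζ = c/c_c = 56.6/108.0 = 0.5241.

0.524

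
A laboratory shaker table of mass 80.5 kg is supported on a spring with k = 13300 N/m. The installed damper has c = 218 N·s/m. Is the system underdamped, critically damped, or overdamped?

underdamped

c_c = 2√(k·m) = 2069 N·s/m; ζ = c/c_c = 218/2069 = 0.105.
Since ζ < 1 the system is underdamped.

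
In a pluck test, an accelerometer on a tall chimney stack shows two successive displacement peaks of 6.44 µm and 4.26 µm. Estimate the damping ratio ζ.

Logarithmic decrement δ = (1/n)·ln(x₀/x_n) = (1/1)·ln(6.44/4.26) = (1/1)·ln(1.512) = 0.4133.
ζ = δ/√(4π² + δ²) = 0.4133/√(39.48 + 0.171) = 0.4133/6.297 = 0.06563.

0.0656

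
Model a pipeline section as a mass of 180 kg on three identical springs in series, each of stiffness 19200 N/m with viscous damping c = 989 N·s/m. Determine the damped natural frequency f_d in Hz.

0.842 Hz

Series springs: 1/k_eq = 3/19200, so k_eq = 19200/3 = 6400 N/m.
ω_n = √(k_eq/m) = √(6400/180) = 5.963 rad/s.
Critical damping c_c = 2√(k_eq·m) = 2√(6400 × 180) = 2147 N·s/m, so ζ = c/c_c = 989/2147 = 0.4607.
ω_d = ω_n√(1 − ζ²) = 5.963 × √(1 − 0.212) = 5.292 rad/s.
f_d = ω_d/(2π) = 0.8423 Hz.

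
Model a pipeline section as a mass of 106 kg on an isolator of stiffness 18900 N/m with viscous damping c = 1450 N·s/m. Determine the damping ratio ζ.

0.512

ω_n = √(k/m) = √(18900/106) = 13.35 rad/s.
Critical damping c_c = 2√(k·m) = 2√(18900 × 106) = 2831 N·s/m, so ζ = c/c_c = 1450/2831 = 0.5122.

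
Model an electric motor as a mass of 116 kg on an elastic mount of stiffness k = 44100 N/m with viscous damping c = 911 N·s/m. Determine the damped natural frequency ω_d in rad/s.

ω_n = √(k/m) = √(44100/116) = 19.50 rad/s.
Critical damping c_c = 2√(k·m) = 2√(44100 × 116) = 4524 N·s/m, so ζ = c/c_c = 911/4524 = 0.2014.
ω_d = ω_n√(1 − ζ²) = 19.50 × √(1 − 0.0406) = 19.10 rad/s.

19.1 rad/s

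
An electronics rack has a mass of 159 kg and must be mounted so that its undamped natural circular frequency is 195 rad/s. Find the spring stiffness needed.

k = m·ω_n² = 159 × 195.0² = 159 × 38020 = 6046000 N/m.

6050000 N/m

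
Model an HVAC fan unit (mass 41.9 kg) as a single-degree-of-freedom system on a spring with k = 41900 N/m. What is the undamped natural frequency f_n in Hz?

5.03 Hz

ω_n = √(k/m) = √(41900/41.9) = √1000 = 31.62 rad/s.
f_n = ω_n/(2π) = 31.62/6.283 = 5.033 Hz.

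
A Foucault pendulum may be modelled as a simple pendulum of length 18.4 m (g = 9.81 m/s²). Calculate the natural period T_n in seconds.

For a simple pendulum ω_n = √(g/L) = √(9.81/18.4) = √0.5332 = 0.7302 rad/s.
T_n = 2π/ω_n = 6.283/0.7302 = 8.605 s.

8.61 s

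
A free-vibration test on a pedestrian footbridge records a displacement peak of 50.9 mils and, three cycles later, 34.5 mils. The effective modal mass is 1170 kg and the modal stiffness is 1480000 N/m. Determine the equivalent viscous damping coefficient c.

1720 N·s/m

Logarithmic decrement δ = (1/n)·ln(x₀/x_n) = (1/3)·ln(50.9/34.5) = (1/3)·ln(1.475) = 0.1296.
ζ = δ/√(4π² + δ²) = 0.1296/√(39.48 + 0.0168) = 0.1296/6.285 = 0.02063.
c = ζ · 2√(km) = 0.02063 × 2√(1480000 × 1170) = 0.02063 × 83220 = 1717 N·s/m.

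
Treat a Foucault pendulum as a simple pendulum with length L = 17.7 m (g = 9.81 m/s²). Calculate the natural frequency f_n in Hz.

For a simple pendulum ω_n = √(g/L) = √(9.81/17.7) = √0.5542 = 0.7445 rad/s.
f_n = ω_n/(2π) = 0.7445/6.283 = 0.1185 Hz.

0.118 Hz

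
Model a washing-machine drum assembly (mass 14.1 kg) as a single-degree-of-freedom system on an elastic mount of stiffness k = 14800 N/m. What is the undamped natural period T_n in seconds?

ω_n = √(k/m) = √(14800/14.1) = √1050 = 32.40 rad/s.
T_n = 2π/ω_n = 6.283/32.40 = 0.1939 s.

0.194 s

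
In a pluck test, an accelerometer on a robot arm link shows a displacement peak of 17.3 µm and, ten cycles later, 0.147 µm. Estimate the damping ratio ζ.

0.0757

Logarithmic decrement δ = (1/n)·ln(x₀/x_n) = (1/10)·ln(17.3/0.147) = (1/10)·ln(117.7) = 0.4768.
ζ = δ/√(4π² + δ²) = 0.4768/√(39.48 + 0.227) = 0.4768/6.301 = 0.07567.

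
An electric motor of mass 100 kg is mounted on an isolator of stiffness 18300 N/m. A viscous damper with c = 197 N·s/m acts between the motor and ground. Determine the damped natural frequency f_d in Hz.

2.15 Hz

ω_n = √(k/m) = √(18300/100) = 13.53 rad/s.
Critical damping c_c = 2√(k·m) = 2√(18300 × 100) = 2706 N·s/m, so ζ = c/c_c = 197/2706 = 0.07281.
ω_d = ω_n√(1 − ζ²) = 13.53 × √(1 − 0.00530) = 13.49 rad/s.
f_d = ω_d/(2π) = 2.147 Hz.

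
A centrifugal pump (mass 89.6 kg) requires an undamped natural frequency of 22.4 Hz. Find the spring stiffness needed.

ω_n = 2πf_n = 2π × 22.4 = 140.7 rad/s.
k = m·ω_n² = 89.6 × 140.7² = 89.6 × 19810 = 1775000 N/m.

1770000 N/m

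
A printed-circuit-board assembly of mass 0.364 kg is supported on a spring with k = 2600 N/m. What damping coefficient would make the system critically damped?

c_c = 2√(k·m) = 2√(2600 × 0.364) = 2 × 30.76 = 61.53 N·s/m.

61.5 N·s/m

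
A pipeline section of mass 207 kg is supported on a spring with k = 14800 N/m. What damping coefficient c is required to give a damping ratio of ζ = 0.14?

c_c = 2√(k·m) = 2√(14800 × 207) = 3501 N·s/m.
c = ζ·c_c = 0.14 × 3501 = 490.1 N·s/m.

490 N·s/m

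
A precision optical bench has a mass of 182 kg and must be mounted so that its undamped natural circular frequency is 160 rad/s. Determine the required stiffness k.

k = m·ω_n² = 182 × 160.0² = 182 × 25600 = 4659000 N/m.

4660000 N/m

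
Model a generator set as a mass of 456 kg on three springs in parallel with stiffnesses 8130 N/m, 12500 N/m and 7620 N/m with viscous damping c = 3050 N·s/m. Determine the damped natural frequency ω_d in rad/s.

7.13 rad/s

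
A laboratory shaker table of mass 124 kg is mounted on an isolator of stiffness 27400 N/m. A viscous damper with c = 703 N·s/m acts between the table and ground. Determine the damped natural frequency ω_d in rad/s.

ω_n = √(k/m) = √(27400/124) = 14.86 rad/s.
Critical damping c_c = 2√(k·m) = 2√(27400 × 124) = 3687 N·s/m, so ζ = c/c_c = 703/3687 = 0.1907.
ω_d = ω_n√(1 − ζ²) = 14.86 × √(1 − 0.0364) = 14.59 rad/s.

14.6 rad/s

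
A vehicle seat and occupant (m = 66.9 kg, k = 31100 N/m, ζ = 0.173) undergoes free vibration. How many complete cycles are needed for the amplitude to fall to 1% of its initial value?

5 cycles

Logarithmic decrement δ = 2πζ/√(1 − ζ²) = 2π × 0.1730/√(1 − 0.0299) = 1.104.
x_n/x₀ = e^(−nδ) ≤ 0.01; take ln: n ≥ ln(1/0.01)/δ = 4.605/1.104 = 4.173.
So 5 complete cycles are required.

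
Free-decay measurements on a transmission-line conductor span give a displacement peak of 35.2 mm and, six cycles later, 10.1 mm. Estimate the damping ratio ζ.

Logarithmic decrement δ = (1/n)·ln(x₀/x_n) = (1/6)·ln(35.2/10.1) = (1/6)·ln(3.485) = 0.2081.
ζ = δ/√(4π² + δ²) = 0.2081/√(39.48 + 0.0433) = 0.2081/6.287 = 0.03310.

0.0331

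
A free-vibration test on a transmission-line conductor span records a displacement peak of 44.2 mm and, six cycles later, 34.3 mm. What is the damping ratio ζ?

0.00673

Logarithmic decrement δ = (1/n)·ln(x₀/x_n) = (1/6)·ln(44.2/34.3) = (1/6)·ln(1.289) = 0.04226.
ζ = δ/√(4π² + δ²) = 0.04226/√(39.48 + 0.00179) = 0.04226/6.283 = 0.006726.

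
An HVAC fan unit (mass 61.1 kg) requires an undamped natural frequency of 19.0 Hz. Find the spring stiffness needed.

ω_n = 2πf_n = 2π × 19.0 = 119.4 rad/s.
k = m·ω_n² = 61.1 × 119.4² = 61.1 × 14250 = 870800 N/m.

871000 N/m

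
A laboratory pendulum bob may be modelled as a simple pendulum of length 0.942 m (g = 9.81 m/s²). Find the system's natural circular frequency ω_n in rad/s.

3.23 rad/s

For a simple pendulum ω_n = √(g/L) = √(9.81/0.942) = √10.41 = 3.227 rad/s.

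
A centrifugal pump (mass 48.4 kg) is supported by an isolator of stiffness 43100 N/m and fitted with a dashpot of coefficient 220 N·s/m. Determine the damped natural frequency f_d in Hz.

4.74 Hz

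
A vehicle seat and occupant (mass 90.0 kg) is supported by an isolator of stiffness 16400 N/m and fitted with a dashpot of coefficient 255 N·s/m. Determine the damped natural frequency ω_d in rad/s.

13.4 rad/s

ω_n = √(k/m) = √(16400/90.0) = 13.50 rad/s.
Critical damping c_c = 2√(k·m) = 2√(16400 × 90.0) = 2430 N·s/m, so ζ = c/c_c = 255/2430 = 0.1049.
ω_d = ω_n√(1 − ζ²) = 13.50 × √(1 − 0.0110) = 13.42 rad/s.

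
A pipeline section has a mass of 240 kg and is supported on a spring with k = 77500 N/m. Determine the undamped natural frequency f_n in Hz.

ω_n = √(k/m) = √(77500/240) = √322.9 = 17.97 rad/s.
f_n = ω_n/(2π) = 17.97/6.283 = 2.860 Hz.

2.86 Hz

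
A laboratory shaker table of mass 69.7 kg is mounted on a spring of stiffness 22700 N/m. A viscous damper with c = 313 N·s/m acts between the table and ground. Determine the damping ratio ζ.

ω_n = √(k/m) = √(22700/69.7) = 18.05 rad/s.
Critical damping c_c = 2√(k·m) = 2√(22700 × 69.7) = 2516 N·s/m, so ζ = c/c_c = 313/2516 = 0.1244.

0.124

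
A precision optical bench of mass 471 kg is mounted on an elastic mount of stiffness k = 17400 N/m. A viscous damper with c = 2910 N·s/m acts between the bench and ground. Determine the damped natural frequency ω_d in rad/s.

ω_n = √(k/m) = √(17400/471) = 6.078 rad/s.
Critical damping c_c = 2√(k·m) = 2√(17400 × 471) = 5726 N·s/m, so ζ = c/c_c = 2910/5726 = 0.5083.
ω_d = ω_n√(1 − ζ²) = 6.078 × √(1 − 0.258) = 5.234 rad/s.

5.23 rad/s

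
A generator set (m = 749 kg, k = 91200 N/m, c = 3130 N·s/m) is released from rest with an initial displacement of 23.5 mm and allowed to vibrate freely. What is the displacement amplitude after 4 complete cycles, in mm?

ζ = c/(2√(km)) = 3130/(2√(91200 × 749)) = 3130/16530 = 0.1894.
Logarithmic decrement δ = 2πζ/√(1 − ζ²) = 2π × 0.1894/√(1 − 0.0359) = 1.212.
After n cycles, x_n/x₀ = e^(−nδ), so x_4 = 23.5 × e^(−4 × 1.212) = 23.5 × 0.007854 = 0.1846 mm.

0.185 mm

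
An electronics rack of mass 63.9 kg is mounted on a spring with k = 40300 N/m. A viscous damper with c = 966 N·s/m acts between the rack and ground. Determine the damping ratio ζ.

0.301

ω_n = √(k/m) = √(40300/63.9) = 25.11 rad/s.
Critical damping c_c = 2√(k·m) = 2√(40300 × 63.9) = 3209 N·s/m, so ζ = c/c_c = 966/3209 = 0.3010.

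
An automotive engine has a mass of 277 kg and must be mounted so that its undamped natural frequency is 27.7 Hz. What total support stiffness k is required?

8390000 N/m

ω_n = 2πf_n = 2π × 27.7 = 174.0 rad/s.
k = m·ω_n² = 277 × 174.0² = 277 × 30290 = 8391000 N/m.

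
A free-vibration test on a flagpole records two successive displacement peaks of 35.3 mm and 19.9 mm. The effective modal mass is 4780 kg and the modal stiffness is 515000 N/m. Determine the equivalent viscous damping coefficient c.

Logarithmic decrement δ = (1/n)·ln(x₀/x_n) = (1/1)·ln(35.3/19.9) = (1/1)·ln(1.774) = 0.5732.
ζ = δ/√(4π² + δ²) = 0.5732/√(39.48 + 0.329) = 0.5732/6.309 = 0.09084.
c = ζ · 2√(km) = 0.09084 × 2√(515000 × 4780) = 0.09084 × 99230 = 9015 N·s/m.

9010 N·s/m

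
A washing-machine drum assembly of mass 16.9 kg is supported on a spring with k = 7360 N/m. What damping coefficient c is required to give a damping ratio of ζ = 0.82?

578 N·s/m

c_c = 2√(k·m) = 2√(7360 × 16.9) = 705.4 N·s/m.
c = ζ·c_c = 0.82 × 705.4 = 578.4 N·s/m.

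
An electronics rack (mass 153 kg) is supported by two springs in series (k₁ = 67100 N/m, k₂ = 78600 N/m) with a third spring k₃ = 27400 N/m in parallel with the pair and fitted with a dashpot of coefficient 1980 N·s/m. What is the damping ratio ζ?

Series pair: k_s = k₁k₂/(k₁+k₂) = (67100)(78600)/(67100 + 78600) = 36200 N/m. In parallel with k₃: k_eq = 36200 + 27400 = 63600 N/m.
ω_n = √(k_eq/m) = √(63600/153) = 20.39 rad/s.
Critical damping c_c = 2√(k_eq·m) = 2√(63600 × 153) = 6239 N·s/m, so ζ = c/c_c = 1980/6239 = 0.3174.

0.317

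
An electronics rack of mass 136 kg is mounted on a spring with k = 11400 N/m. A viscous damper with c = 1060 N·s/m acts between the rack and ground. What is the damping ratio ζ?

ω_n = √(k/m) = √(11400/136) = 9.156 rad/s.
Critical damping c_c = 2√(k·m) = 2√(11400 × 136) = 2490 N·s/m, so ζ = c/c_c = 1060/2490 = 0.4257.

0.426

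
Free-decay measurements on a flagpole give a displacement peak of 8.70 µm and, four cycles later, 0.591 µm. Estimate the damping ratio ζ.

0.106

Logarithmic decrement δ = (1/n)·ln(x₀/x_n) = (1/4)·ln(8.70/0.591) = (1/4)·ln(14.72) = 0.6723.
ζ = δ/√(4π² + δ²) = 0.6723/√(39.48 + 0.452) = 0.6723/6.319 = 0.1064.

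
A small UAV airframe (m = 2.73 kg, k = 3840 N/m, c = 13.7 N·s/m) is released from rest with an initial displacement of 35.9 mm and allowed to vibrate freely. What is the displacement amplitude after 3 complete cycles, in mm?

10.1 mm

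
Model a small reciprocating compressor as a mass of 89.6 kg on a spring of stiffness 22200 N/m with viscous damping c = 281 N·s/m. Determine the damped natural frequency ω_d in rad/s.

ω_n = √(k/m) = √(22200/89.6) = 15.74 rad/s.
Critical damping c_c = 2√(k·m) = 2√(22200 × 89.6) = 2821 N·s/m, so ζ = c/c_c = 281/2821 = 0.09962.
ω_d = ω_n√(1 − ζ²) = 15.74 × √(1 − 0.00992) = 15.66 rad/s.

15.7 rad/s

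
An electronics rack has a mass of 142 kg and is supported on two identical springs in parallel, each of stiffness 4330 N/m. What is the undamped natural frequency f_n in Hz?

Parallel springs add: k_eq = 2 × 4330 = 8660 N/m.
ω_n = √(k_eq/m) = √(8660/142) = √60.99 = 7.809 rad/s.
f_n = ω_n/(2π) = 7.809/6.283 = 1.243 Hz.

1.24 Hz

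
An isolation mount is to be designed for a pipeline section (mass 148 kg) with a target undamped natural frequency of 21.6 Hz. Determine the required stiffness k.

ω_n = 2πf_n = 2π × 21.6 = 135.7 rad/s.
k = m·ω_n² = 148 × 135.7² = 148 × 18420 = 2726000 N/m.

2730000 N/m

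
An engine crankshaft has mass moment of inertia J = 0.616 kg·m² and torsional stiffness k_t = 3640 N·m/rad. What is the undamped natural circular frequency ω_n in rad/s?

ω_n = √(k_t/J) = √(3640/0.616) = √5909 = 76.87 rad/s.

76.9 rad/s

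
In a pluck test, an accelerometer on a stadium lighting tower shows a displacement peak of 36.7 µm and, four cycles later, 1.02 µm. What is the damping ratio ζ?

Logarithmic decrement δ = (1/n)·ln(x₀/x_n) = (1/4)·ln(36.7/1.02) = (1/4)·ln(35.98) = 0.8957.
ζ = δ/√(4π² + δ²) = 0.8957/√(39.48 + 0.802) = 0.8957/6.347 = 0.1411.

0.141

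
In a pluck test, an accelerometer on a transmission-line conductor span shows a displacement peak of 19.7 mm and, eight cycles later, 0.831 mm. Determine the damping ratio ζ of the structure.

0.0629

Logarithmic decrement δ = (1/n)·ln(x₀/x_n) = (1/8)·ln(19.7/0.831) = (1/8)·ln(23.71) = 0.3957.
ζ = δ/√(4π² + δ²) = 0.3957/√(39.48 + 0.157) = 0.3957/6.296 = 0.06286.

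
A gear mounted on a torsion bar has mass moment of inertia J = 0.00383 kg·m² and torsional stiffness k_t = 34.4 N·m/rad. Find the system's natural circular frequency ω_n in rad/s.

94.8 rad/s

ω_n = √(k_t/J) = √(34.4/0.00383) = √8982 = 94.77 rad/s.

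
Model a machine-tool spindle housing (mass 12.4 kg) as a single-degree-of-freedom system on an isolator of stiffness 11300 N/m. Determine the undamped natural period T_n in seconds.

ω_n = √(k/m) = √(11300/12.4) = √911.3 = 30.19 rad/s.
T_n = 2π/ω_n = 6.283/30.19 = 0.2081 s.

0.208 s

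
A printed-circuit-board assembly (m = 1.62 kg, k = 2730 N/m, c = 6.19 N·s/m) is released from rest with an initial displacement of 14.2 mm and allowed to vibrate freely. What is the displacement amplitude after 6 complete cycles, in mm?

ζ = c/(2√(km)) = 6.19/(2√(2730 × 1.62)) = 6.19/133.0 = 0.04654.
Logarithmic decrement δ = 2πζ/√(1 − ζ²) = 2π × 0.04654/√(1 − 0.00217) = 0.2927.
After n cycles, x_n/x₀ = e^(−nδ), so x_6 = 14.2 × e^(−6 × 0.2927) = 14.2 × 0.1727 = 2.452 mm.

2.45 mm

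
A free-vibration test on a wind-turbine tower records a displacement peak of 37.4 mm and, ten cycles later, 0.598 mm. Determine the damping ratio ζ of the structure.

Logarithmic decrement δ = (1/n)·ln(x₀/x_n) = (1/10)·ln(37.4/0.598) = (1/10)·ln(62.54) = 0.4136.
ζ = δ/√(4π² + δ²) = 0.4136/√(39.48 + 0.171) = 0.4136/6.297 = 0.06568.

0.0657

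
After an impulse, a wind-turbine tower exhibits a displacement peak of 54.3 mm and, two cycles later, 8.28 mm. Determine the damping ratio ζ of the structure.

Logarithmic decrement δ = (1/n)·ln(x₀/x_n) = (1/2)·ln(54.3/8.28) = (1/2)·ln(6.558) = 0.9403.
ζ = δ/√(4π² + δ²) = 0.9403/√(39.48 + 0.884) = 0.9403/6.353 = 0.1480.

0.148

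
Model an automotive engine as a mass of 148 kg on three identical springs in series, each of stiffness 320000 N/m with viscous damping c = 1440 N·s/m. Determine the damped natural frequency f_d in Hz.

4.20 Hz

Series springs: 1/k_eq = 3/320000, so k_eq = 320000/3 = 106700 N/m.
ω_n = √(k_eq/m) = √(106700/148) = 26.85 rad/s.
Critical damping c_c = 2√(k_eq·m) = 2√(106700 × 148) = 7946 N·s/m, so ζ = c/c_c = 1440/7946 = 0.1812.
ω_d = ω_n√(1 − ζ²) = 26.85 × √(1 − 0.0328) = 26.40 rad/s.
f_d = ω_d/(2π) = 4.202 Hz.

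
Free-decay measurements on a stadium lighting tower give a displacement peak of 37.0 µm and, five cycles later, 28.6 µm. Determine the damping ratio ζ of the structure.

0.00820

Logarithmic decrement δ = (1/n)·ln(x₀/x_n) = (1/5)·ln(37.0/28.6) = (1/5)·ln(1.294) = 0.05150.
ζ = δ/√(4π² + δ²) = 0.05150/√(39.48 + 0.00265) = 0.05150/6.283 = 0.008197.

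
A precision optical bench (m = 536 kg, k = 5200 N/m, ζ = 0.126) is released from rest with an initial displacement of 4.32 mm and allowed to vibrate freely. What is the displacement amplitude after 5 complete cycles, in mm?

Logarithmic decrement δ = 2πζ/√(1 − ζ²) = 2π × 0.1260/√(1 − 0.0159) = 0.7980.
After n cycles, x_n/x₀ = e^(−nδ), so x_5 = 4.32 × e^(−5 × 0.7980) = 4.32 × 0.01850 = 0.07990 mm.

0.0799 mm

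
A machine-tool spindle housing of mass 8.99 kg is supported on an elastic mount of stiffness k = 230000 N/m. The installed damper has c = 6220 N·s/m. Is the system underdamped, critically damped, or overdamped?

c_c = 2√(k·m) = 2876 N·s/m; ζ = c/c_c = 6220/2876 = 2.16.
Since ζ > 1 the system is overdamped.

overdamped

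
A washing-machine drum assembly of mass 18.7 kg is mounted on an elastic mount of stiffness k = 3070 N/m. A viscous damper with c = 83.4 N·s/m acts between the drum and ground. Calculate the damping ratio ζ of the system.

ω_n = √(k/m) = √(3070/18.7) = 12.81 rad/s.
Critical damping c_c = 2√(k·m) = 2√(3070 × 18.7) = 479.2 N·s/m, so ζ = c/c_c = 83.4/479.2 = 0.1740.

0.174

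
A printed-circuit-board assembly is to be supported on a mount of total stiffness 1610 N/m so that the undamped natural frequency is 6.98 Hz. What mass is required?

0.837 kg

ω_n = 2πf_n = 2π × 6.98 = 43.86 rad/s.
m = k/ω_n² = 1610/43.86² = 1610/1923 = 0.8371 kg.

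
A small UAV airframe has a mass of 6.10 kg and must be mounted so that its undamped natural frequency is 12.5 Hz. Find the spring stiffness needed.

37600 N/m

ω_n = 2πf_n = 2π × 12.5 = 78.54 rad/s.
k = m·ω_n² = 6.10 × 78.54² = 6.10 × 6169 = 37630 N/m.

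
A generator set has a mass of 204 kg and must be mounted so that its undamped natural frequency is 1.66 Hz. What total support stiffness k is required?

ω_n = 2πf_n = 2π × 1.66 = 10.43 rad/s.
k = m·ω_n² = 204 × 10.43² = 204 × 108.8 = 22190 N/m.

22200 N/m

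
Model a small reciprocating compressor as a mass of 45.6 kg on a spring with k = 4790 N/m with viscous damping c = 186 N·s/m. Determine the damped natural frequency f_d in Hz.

ω_n = √(k/m) = √(4790/45.6) = 10.25 rad/s.
Critical damping c_c = 2√(k·m) = 2√(4790 × 45.6) = 934.7 N·s/m, so ζ = c/c_c = 186/934.7 = 0.1990.
ω_d = ω_n√(1 − ζ²) = 10.25 × √(1 − 0.0396) = 10.04 rad/s.
f_d = ω_d/(2π) = 1.599 Hz.

1.60 Hz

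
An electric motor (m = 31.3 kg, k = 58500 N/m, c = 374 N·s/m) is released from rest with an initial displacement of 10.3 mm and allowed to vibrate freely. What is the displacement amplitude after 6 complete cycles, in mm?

0.0535 mm

ζ = c/(2√(km)) = 374/(2√(58500 × 31.3)) = 374/2706 = 0.1382.
Logarithmic decrement δ = 2πζ/√(1 − ζ²) = 2π × 0.1382/√(1 − 0.0191) = 0.8767.
After n cycles, x_n/x₀ = e^(−nδ), so x_6 = 10.3 × e^(−6 × 0.8767) = 10.3 × 0.005194 = 0.05350 mm.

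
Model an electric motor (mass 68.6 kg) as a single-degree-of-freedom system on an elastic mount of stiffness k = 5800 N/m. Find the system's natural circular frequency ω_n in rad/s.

ω_n = √(k/m) = √(5800/68.6) = √84.55 = 9.195 rad/s.

9.20 rad/s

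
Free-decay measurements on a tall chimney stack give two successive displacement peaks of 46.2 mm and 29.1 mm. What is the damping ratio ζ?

Logarithmic decrement δ = (1/n)·ln(x₀/x_n) = (1/1)·ln(46.2/29.1) = (1/1)·ln(1.588) = 0.4622.
ζ = δ/√(4π² + δ²) = 0.4622/√(39.48 + 0.214) = 0.4622/6.300 = 0.07337.

0.0734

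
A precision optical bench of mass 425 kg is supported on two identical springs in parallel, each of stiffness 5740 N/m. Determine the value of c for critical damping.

4420 N·s/m

Parallel springs add: k_eq = 2 × 5740 = 11480 N/m.
c_c = 2√(k_eq·m) = 2√(11480 × 425) = 2 × 2209 = 4418 N·s/m.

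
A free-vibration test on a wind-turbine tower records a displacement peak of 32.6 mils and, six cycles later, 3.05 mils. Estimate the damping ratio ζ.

0.0627

Logarithmic decrement δ = (1/n)·ln(x₀/x_n) = (1/6)·ln(32.6/3.05) = (1/6)·ln(10.69) = 0.3949.
ζ = δ/√(4π² + δ²) = 0.3949/√(39.48 + 0.156) = 0.3949/6.296 = 0.06272.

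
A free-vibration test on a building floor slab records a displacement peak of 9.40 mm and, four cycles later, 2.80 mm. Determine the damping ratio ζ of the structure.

0.0481

Logarithmic decrement δ = (1/n)·ln(x₀/x_n) = (1/4)·ln(9.40/2.80) = (1/4)·ln(3.357) = 0.3028.
ζ = δ/√(4π² + δ²) = 0.3028/√(39.48 + 0.0917) = 0.3028/6.290 = 0.04813.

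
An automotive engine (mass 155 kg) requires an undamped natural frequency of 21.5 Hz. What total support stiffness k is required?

ω_n = 2πf_n = 2π × 21.5 = 135.1 rad/s.
k = m·ω_n² = 155 × 135.1² = 155 × 18250 = 2829000 N/m.

2830000 N/m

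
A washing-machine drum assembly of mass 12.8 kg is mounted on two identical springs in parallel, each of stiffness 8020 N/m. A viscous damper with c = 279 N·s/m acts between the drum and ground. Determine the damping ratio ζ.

0.308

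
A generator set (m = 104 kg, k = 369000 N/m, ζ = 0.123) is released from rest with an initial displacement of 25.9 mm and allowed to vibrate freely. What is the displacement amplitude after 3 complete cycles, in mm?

2.50 mm

Logarithmic decrement δ = 2πζ/√(1 − ζ²) = 2π × 0.1230/√(1 − 0.0151) = 0.7787.
After n cycles, x_n/x₀ = e^(−nδ), so x_3 = 25.9 × e^(−3 × 0.7787) = 25.9 × 0.09669 = 2.504 mm.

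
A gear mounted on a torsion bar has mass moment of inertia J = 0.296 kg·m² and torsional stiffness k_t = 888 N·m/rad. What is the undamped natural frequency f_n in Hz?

8.72 Hz

ω_n = √(k_t/J) = √(888/0.296) = √3000 = 54.77 rad/s.
f_n = ω_n/(2π) = 54.77/6.283 = 8.717 Hz.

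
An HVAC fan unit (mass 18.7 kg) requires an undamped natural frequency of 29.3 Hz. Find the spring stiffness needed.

634000 N/m

ω_n = 2πf_n = 2π × 29.3 = 184.1 rad/s.
k = m·ω_n² = 18.7 × 184.1² = 18.7 × 33890 = 633800 N/m.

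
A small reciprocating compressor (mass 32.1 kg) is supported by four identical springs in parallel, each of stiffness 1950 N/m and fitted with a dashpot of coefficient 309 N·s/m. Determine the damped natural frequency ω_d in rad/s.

14.8 rad/s

Parallel springs add: k_eq = 4 × 1950 = 7800 N/m.
ω_n = √(k_eq/m) = √(7800/32.1) = 15.59 rad/s.
Critical damping c_c = 2√(k_eq·m) = 2√(7800 × 32.1) = 1001 N·s/m, so ζ = c/c_c = 309/1001 = 0.3088.
ω_d = ω_n√(1 − ζ²) = 15.59 × √(1 − 0.0953) = 14.83 rad/s.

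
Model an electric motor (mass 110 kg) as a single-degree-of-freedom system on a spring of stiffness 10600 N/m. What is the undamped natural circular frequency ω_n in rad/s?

9.82 rad/s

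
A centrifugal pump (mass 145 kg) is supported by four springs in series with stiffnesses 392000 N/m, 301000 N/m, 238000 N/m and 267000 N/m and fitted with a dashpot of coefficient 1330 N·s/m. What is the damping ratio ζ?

Series springs: 1/k_eq = 1/392000 + 1/301000 + 1/238000 + 1/267000 = 1.382×10^-5, so k_eq = 72360 N/m.
ω_n = √(k_eq/m) = √(72360/145) = 22.34 rad/s.
Critical damping c_c = 2√(k_eq·m) = 2√(72360 × 145) = 6478 N·s/m, so ζ = c/c_c = 1330/6478 = 0.2053.

0.205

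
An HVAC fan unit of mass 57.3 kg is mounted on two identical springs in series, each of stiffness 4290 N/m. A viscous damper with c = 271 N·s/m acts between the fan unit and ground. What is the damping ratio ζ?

Series springs: 1/k_eq = 2/4290, so k_eq = 4290/2 = 2145 N/m.
ω_n = √(k_eq/m) = √(2145/57.3) = 6.118 rad/s.
Critical damping c_c = 2√(k_eq·m) = 2√(2145 × 57.3) = 701.2 N·s/m, so ζ = c/c_c = 271/701.2 = 0.3865.

0.386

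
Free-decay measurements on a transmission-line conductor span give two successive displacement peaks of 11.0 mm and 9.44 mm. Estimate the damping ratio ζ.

0.0243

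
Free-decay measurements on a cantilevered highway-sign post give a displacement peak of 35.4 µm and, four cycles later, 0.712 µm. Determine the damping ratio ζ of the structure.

0.154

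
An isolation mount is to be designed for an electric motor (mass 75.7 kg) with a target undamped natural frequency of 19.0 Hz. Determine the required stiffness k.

ω_n = 2πf_n = 2π × 19.0 = 119.4 rad/s.
k = m·ω_n² = 75.7 × 119.4² = 75.7 × 14250 = 1079000 N/m.

1080000 N/m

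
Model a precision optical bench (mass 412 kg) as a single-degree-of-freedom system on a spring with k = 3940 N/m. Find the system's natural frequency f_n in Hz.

ω_n = √(k/m) = √(3940/412) = √9.563 = 3.092 rad/s.
f_n = ω_n/(2π) = 3.092/6.283 = 0.4922 Hz.

0.492 Hz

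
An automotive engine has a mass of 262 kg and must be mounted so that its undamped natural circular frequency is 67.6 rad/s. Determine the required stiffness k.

k = m·ω_n² = 262 × 67.60² = 262 × 4570 = 1197000 N/m.

1200000 N/m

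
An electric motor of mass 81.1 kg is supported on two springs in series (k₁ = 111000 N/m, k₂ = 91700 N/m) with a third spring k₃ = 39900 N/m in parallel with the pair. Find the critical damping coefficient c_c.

5410 N·s/m

Series pair: k_s = k₁k₂/(k₁+k₂) = (111000)(91700)/(111000 + 91700) = 50220 N/m. In parallel with k₃: k_eq = 50220 + 39900 = 90120 N/m.
c_c = 2√(k_eq·m) = 2√(90120 × 81.1) = 2 × 2703 = 5407 N·s/m.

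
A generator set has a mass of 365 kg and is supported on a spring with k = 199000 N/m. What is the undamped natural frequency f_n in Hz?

ω_n = √(k/m) = √(199000/365) = √545.2 = 23.35 rad/s.
f_n = ω_n/(2π) = 23.35/6.283 = 3.716 Hz.

3.72 Hz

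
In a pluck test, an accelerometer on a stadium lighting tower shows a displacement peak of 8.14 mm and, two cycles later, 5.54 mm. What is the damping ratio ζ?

0.0306

Logarithmic decrement δ = (1/n)·ln(x₀/x_n) = (1/2)·ln(8.14/5.54) = (1/2)·ln(1.469) = 0.1924.
ζ = δ/√(4π² + δ²) = 0.1924/√(39.48 + 0.0370) = 0.1924/6.286 = 0.03061.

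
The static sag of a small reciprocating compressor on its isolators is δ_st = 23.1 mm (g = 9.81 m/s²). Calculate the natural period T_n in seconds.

0.305 s

ω_n = √(g/δ_st) = √(9.81/0.0231) = √424.7 = 20.61 rad/s.
T_n = 2π/ω_n = 6.283/20.61 = 0.3049 s.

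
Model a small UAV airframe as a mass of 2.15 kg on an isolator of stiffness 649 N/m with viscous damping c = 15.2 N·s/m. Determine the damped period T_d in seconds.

0.369 s

ω_n = √(k/m) = √(649.0/2.15) = 17.37 rad/s.
Critical damping c_c = 2√(k·m) = 2√(649.0 × 2.15) = 74.71 N·s/m, so ζ = c/c_c = 15.2/74.71 = 0.2035.
ω_d = ω_n√(1 − ζ²) = 17.37 × √(1 − 0.0414) = 17.01 rad/s.
T_d = 2π/ω_d = 0.3694 s.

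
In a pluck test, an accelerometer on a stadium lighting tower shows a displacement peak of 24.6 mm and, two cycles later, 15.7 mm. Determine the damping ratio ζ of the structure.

Logarithmic decrement δ = (1/n)·ln(x₀/x_n) = (1/2)·ln(24.6/15.7) = (1/2)·ln(1.567) = 0.2245.
ζ = δ/√(4π² + δ²) = 0.2245/√(39.48 + 0.0504) = 0.2245/6.287 = 0.03571.

0.0357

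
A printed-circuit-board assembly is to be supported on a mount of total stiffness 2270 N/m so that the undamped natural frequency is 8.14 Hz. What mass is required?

0.868 kg

ω_n = 2πf_n = 2π × 8.14 = 51.15 rad/s.
m = k/ω_n² = 2270/51.15² = 2270/2616 = 0.8678 kg.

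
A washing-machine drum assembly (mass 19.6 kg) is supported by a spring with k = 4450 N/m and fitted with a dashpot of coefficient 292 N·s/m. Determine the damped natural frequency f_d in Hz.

2.08 Hz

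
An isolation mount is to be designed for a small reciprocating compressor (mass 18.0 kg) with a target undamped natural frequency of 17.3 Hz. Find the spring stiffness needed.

213000 N/m

ω_n = 2πf_n = 2π × 17.3 = 108.7 rad/s.
k = m·ω_n² = 18.0 × 108.7² = 18.0 × 11820 = 212700 N/m.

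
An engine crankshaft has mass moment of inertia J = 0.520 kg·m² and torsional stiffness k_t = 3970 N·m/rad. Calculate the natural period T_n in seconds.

0.0719 s

ω_n = √(k_t/J) = √(3970/0.520) = √7635 = 87.38 rad/s.
T_n = 2π/ω_n = 6.283/87.38 = 0.07191 s.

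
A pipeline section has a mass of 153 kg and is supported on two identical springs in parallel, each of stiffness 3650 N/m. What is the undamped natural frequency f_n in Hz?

1.10 Hz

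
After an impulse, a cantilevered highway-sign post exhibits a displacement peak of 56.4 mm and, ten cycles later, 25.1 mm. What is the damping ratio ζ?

Logarithmic decrement δ = (1/n)·ln(x₀/x_n) = (1/10)·ln(56.4/25.1) = (1/10)·ln(2.247) = 0.08096.
ζ = δ/√(4π² + δ²) = 0.08096/√(39.48 + 0.00655) = 0.08096/6.284 = 0.01288.

0.0129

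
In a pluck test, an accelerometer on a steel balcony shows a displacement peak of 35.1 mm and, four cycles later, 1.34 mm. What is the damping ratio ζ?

0.129

Logarithmic decrement δ = (1/n)·ln(x₀/x_n) = (1/4)·ln(35.1/1.34) = (1/4)·ln(26.19) = 0.8164.
ζ = δ/√(4π² + δ²) = 0.8164/√(39.48 + 0.666) = 0.8164/6.336 = 0.1288.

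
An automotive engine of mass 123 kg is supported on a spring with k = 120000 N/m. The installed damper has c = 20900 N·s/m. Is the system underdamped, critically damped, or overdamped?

overdamped

c_c = 2√(k·m) = 7684 N·s/m; ζ = c/c_c = 20900/7684 = 2.72.
Since ζ > 1 the system is overdamped.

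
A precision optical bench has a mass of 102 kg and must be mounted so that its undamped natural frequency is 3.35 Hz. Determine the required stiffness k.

ω_n = 2πf_n = 2π × 3.35 = 21.05 rad/s.
k = m·ω_n² = 102 × 21.05² = 102 × 443.0 = 45190 N/m.

45200 N/m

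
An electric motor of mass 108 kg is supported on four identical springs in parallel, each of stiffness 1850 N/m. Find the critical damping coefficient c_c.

Parallel springs add: k_eq = 4 × 1850 = 7400 N/m.
c_c = 2√(k_eq·m) = 2√(7400 × 108) = 2 × 894.0 = 1788 N·s/m.

1790 N·s/m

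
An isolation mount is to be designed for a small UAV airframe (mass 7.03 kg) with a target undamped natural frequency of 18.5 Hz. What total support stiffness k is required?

ω_n = 2πf_n = 2π × 18.5 = 116.2 rad/s.
k = m·ω_n² = 7.03 × 116.2² = 7.03 × 13510 = 94990 N/m.

95000 N/m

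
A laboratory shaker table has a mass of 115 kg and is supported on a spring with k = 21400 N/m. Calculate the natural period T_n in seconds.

ω_n = √(k/m) = √(21400/115) = √186.1 = 13.64 rad/s.
T_n = 2π/ω_n = 6.283/13.64 = 0.4606 s.

0.461 s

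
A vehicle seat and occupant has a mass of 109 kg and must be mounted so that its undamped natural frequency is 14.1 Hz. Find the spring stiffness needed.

ω_n = 2πf_n = 2π × 14.1 = 88.59 rad/s.
k = m·ω_n² = 109 × 88.59² = 109 × 7849 = 855500 N/m.

856000 N/m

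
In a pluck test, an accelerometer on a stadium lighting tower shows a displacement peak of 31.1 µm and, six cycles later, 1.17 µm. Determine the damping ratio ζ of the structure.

0.0867

Logarithmic decrement δ = (1/n)·ln(x₀/x_n) = (1/6)·ln(31.1/1.17) = (1/6)·ln(26.58) = 0.5467.
ζ = δ/√(4π² + δ²) = 0.5467/√(39.48 + 0.299) = 0.5467/6.307 = 0.08668.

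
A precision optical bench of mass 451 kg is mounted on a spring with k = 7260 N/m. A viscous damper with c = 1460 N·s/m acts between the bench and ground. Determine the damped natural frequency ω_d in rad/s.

ω_n = √(k/m) = √(7260/451) = 4.012 rad/s.
Critical damping c_c = 2√(k·m) = 2√(7260 × 451) = 3619 N·s/m, so ζ = c/c_c = 1460/3619 = 0.4034.
ω_d = ω_n√(1 − ζ²) = 4.012 × √(1 − 0.163) = 3.671 rad/s.

3.67 rad/s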